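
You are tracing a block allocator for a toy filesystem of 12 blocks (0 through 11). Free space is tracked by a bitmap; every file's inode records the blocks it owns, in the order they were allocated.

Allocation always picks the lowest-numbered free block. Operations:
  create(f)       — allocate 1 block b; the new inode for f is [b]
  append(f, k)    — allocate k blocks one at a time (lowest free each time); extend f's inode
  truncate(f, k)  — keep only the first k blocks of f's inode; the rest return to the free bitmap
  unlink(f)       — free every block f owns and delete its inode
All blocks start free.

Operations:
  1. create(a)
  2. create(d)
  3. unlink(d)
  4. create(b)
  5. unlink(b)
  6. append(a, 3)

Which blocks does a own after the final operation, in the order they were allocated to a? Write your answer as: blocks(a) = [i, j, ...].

[1] create(a) — a=0 (map F...........)
[2] create(d) — a=0 d=1 (map FF..........)
[3] unlink(d) — a=0 (map F...........)
[4] create(b) — a=0 b=1 (map FF..........)
[5] unlink(b) — a=0 (map F...........)
[6] append(a, 3) — a=0,1,2,3 (map FFFF........)

blocks(a) = [0, 1, 2, 3]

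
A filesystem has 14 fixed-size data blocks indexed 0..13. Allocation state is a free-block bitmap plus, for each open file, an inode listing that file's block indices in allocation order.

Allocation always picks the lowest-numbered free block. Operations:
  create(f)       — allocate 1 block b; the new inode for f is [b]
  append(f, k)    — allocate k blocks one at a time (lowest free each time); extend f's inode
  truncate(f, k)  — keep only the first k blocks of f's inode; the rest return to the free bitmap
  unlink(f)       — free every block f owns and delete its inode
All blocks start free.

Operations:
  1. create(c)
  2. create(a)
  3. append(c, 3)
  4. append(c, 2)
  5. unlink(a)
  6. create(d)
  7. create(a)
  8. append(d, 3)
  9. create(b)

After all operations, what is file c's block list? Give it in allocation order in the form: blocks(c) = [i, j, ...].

blocks(c) = [0, 2, 3, 4, 5, 6]

[1] create(c) — c=0 (map F.............)
[2] create(a) — a=1 c=0 (map FF............)
[3] append(c, 3) — a=1 c=0,2,3,4 (map FFFFF.........)
[4] append(c, 2) — a=1 c=0,2,3,4,5,6 (map FFFFFFF.......)
[5] unlink(a) — c=0,2,3,4,5,6 (map F.FFFFF.......)
[6] create(d) — c=0,2,3,4,5,6 d=1 (map FFFFFFF.......)
[7] create(a) — a=7 c=0,2,3,4,5,6 d=1 (map FFFFFFFF......)
[8] append(d, 3) — a=7 c=0,2,3,4,5,6 d=1,8,9,10 (map FFFFFFFFFFF...)
[9] create(b) — a=7 b=11 c=0,2,3,4,5,6 d=1,8,9,10 (map FFFFFFFFFFFF..)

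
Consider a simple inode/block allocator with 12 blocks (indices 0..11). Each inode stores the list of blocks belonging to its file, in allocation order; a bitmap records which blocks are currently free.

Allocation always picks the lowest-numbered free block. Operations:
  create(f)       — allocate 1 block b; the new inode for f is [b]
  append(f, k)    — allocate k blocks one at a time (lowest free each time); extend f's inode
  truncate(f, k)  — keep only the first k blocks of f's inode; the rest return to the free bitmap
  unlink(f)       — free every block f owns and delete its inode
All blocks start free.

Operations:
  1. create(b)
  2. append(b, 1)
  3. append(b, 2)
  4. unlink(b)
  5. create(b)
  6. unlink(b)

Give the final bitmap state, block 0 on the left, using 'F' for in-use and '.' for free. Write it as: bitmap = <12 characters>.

after create(b) → b:[0]  free=[F...........]
after append(b, 1) → b:[0, 1]  free=[FF..........]
after append(b, 2) → b:[0, 1, 2, 3]  free=[FFFF........]
after unlink(b) →   free=[............]
after create(b) → b:[0]  free=[F...........]
after unlink(b) →   free=[............]

bitmap = ............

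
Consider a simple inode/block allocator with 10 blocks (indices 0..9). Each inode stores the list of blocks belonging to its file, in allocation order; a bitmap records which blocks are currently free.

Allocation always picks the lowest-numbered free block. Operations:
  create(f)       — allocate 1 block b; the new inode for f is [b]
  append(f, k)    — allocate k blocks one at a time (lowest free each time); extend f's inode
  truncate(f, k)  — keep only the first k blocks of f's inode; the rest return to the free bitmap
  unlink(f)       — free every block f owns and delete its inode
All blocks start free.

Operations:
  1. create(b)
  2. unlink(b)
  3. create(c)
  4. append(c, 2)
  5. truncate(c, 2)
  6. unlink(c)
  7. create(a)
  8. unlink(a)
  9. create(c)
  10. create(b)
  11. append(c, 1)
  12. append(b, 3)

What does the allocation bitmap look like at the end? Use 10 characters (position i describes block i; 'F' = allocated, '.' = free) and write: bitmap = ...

create(b): bitmap=F......... | b=[0]
unlink(b): bitmap=.......... | 
create(c): bitmap=F......... | c=[0]
append(c, 2): bitmap=FFF....... | c=[0, 1, 2]
truncate(c, 2): bitmap=FF........ | c=[0, 1]
unlink(c): bitmap=.......... | 
create(a): bitmap=F......... | a=[0]
unlink(a): bitmap=.......... | 
create(c): bitmap=F......... | c=[0]
create(b): bitmap=FF........ | b=[1] c=[0]
append(c, 1): bitmap=FFF....... | b=[1] c=[0, 2]
append(b, 3): bitmap=FFFFFF.... | b=[1, 3, 4, 5] c=[0, 2]

bitmap = FFFFFF....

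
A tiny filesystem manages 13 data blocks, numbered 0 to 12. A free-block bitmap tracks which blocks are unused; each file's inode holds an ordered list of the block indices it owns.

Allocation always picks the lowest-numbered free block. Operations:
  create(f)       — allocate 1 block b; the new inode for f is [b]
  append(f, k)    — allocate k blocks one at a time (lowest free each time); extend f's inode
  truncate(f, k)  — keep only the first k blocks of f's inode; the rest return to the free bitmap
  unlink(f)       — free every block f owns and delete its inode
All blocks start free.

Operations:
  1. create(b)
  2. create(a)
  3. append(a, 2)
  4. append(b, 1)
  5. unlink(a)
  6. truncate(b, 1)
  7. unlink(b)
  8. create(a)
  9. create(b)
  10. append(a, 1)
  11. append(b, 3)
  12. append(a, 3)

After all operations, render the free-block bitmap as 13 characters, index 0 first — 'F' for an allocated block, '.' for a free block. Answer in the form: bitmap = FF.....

bitmap = FFFFFFFFF....

after create(b) → b:[0]  free=[F............]
after create(a) → a:[1], b:[0]  free=[FF...........]
after append(a, 2) → a:[1, 2, 3], b:[0]  free=[FFFF.........]
after append(b, 1) → a:[1, 2, 3], b:[0, 4]  free=[FFFFF........]
after unlink(a) → b:[0, 4]  free=[F...F........]
after truncate(b, 1) → b:[0]  free=[F............]
after unlink(b) →   free=[.............]
after create(a) → a:[0]  free=[F............]
after create(b) → a:[0], b:[1]  free=[FF...........]
after append(a, 1) → a:[0, 2], b:[1]  free=[FFF..........]
after append(b, 3) → a:[0, 2], b:[1, 3, 4, 5]  free=[FFFFFF.......]
after append(a, 3) → a:[0, 2, 6, 7, 8], b:[1, 3, 4, 5]  free=[FFFFFFFFF....]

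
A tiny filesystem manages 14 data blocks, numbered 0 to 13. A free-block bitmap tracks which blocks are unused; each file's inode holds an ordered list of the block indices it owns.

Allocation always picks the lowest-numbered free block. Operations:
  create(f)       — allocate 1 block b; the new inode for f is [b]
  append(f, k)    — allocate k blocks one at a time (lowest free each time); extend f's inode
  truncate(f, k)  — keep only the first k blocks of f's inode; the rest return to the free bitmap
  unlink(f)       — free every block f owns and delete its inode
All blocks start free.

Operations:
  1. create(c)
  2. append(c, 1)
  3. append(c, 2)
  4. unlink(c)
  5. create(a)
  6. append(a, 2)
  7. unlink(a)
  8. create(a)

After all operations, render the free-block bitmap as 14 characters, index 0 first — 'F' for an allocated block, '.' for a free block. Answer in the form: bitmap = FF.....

bitmap = F.............

  1. create(c)  ⇒  F.............  {c→[0]}
  2. append(c, 1)  ⇒  FF............  {c→[0, 1]}
  3. append(c, 2)  ⇒  FFFF..........  {c→[0, 1, 2, 3]}
  4. unlink(c)  ⇒  ..............  {}
  5. create(a)  ⇒  F.............  {a→[0]}
  6. append(a, 2)  ⇒  FFF...........  {a→[0, 1, 2]}
  7. unlink(a)  ⇒  ..............  {}
  8. create(a)  ⇒  F.............  {a→[0]}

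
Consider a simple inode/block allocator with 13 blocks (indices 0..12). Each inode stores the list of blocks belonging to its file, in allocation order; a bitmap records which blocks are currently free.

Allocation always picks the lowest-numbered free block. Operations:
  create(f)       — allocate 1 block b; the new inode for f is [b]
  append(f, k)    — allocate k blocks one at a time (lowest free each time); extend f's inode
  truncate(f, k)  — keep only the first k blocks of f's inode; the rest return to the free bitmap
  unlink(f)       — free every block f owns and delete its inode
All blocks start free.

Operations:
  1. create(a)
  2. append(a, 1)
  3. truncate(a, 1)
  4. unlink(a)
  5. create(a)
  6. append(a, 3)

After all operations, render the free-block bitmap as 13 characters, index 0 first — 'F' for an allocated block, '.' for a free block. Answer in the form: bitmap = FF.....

bitmap = FFFF.........

create(a): bitmap=F............ | a=[0]
append(a, 1): bitmap=FF........... | a=[0, 1]
truncate(a, 1): bitmap=F............ | a=[0]
unlink(a): bitmap=............. | 
create(a): bitmap=F............ | a=[0]
append(a, 3): bitmap=FFFF......... | a=[0, 1, 2, 3]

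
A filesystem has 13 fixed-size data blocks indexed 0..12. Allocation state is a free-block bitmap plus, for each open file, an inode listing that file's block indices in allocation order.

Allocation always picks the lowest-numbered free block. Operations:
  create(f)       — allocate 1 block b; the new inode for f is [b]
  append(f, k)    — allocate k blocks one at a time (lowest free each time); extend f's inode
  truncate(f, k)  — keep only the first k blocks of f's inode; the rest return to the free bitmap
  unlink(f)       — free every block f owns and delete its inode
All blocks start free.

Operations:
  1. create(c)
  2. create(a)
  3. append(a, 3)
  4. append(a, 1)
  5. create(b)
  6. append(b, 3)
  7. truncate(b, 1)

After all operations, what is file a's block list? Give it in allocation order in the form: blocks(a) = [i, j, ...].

blocks(a) = [1, 2, 3, 4, 5]

after create(c) → c:[0]  free=[F............]
after create(a) → a:[1], c:[0]  free=[FF...........]
after append(a, 3) → a:[1, 2, 3, 4], c:[0]  free=[FFFFF........]
after append(a, 1) → a:[1, 2, 3, 4, 5], c:[0]  free=[FFFFFF.......]
after create(b) → a:[1, 2, 3, 4, 5], b:[6], c:[0]  free=[FFFFFFF......]
after append(b, 3) → a:[1, 2, 3, 4, 5], b:[6, 7, 8, 9], c:[0]  free=[FFFFFFFFFF...]
after truncate(b, 1) → a:[1, 2, 3, 4, 5], b:[6], c:[0]  free=[FFFFFFF......]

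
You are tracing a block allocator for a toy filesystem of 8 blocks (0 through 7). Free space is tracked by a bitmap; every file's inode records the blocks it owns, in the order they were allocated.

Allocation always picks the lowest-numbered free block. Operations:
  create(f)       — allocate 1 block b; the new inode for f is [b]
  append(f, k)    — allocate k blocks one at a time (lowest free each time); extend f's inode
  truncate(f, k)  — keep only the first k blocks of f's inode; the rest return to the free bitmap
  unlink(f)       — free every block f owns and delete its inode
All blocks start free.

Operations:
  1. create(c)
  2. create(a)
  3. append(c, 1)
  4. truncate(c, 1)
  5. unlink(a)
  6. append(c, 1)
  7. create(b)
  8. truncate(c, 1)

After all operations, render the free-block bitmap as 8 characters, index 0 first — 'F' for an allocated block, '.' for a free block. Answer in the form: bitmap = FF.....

bitmap = F.F.....

[1] create(c) — c=0 (map F.......)
[2] create(a) — a=1 c=0 (map FF......)
[3] append(c, 1) — a=1 c=0,2 (map FFF.....)
[4] truncate(c, 1) — a=1 c=0 (map FF......)
[5] unlink(a) — c=0 (map F.......)
[6] append(c, 1) — c=0,1 (map FF......)
[7] create(b) — b=2 c=0,1 (map FFF.....)
[8] truncate(c, 1) — b=2 c=0 (map F.F.....)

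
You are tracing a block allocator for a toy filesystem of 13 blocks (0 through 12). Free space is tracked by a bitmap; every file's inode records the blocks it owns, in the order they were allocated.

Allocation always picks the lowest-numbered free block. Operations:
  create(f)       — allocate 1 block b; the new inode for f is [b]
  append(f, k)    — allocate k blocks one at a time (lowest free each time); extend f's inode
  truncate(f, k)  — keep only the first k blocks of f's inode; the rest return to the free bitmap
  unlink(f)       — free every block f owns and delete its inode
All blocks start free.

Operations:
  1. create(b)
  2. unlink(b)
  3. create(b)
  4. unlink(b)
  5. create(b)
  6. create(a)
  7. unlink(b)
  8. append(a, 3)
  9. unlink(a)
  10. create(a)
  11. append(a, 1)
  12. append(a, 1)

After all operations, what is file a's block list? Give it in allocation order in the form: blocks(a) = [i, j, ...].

[1] create(b) — b=0 (map F............)
[2] unlink(b) —  (map .............)
[3] create(b) — b=0 (map F............)
[4] unlink(b) —  (map .............)
[5] create(b) — b=0 (map F............)
[6] create(a) — a=1 b=0 (map FF...........)
[7] unlink(b) — a=1 (map .F...........)
[8] append(a, 3) — a=1,0,2,3 (map FFFF.........)
[9] unlink(a) —  (map .............)
[10] create(a) — a=0 (map F............)
[11] append(a, 1) — a=0,1 (map FF...........)
[12] append(a, 1) — a=0,1,2 (map FFF..........)

blocks(a) = [0, 1, 2]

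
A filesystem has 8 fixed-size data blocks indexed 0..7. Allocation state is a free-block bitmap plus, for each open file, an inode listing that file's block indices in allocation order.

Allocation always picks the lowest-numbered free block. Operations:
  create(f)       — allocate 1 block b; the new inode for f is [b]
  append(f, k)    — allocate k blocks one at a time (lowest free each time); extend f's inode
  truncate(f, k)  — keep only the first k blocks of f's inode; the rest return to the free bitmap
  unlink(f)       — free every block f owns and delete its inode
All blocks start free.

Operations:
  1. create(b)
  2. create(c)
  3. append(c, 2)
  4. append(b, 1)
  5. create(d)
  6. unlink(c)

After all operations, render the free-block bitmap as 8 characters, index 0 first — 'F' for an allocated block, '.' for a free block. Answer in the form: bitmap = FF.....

[1] create(b) — b=0 (map F.......)
[2] create(c) — b=0 c=1 (map FF......)
[3] append(c, 2) — b=0 c=1,2,3 (map FFFF....)
[4] append(b, 1) — b=0,4 c=1,2,3 (map FFFFF...)
[5] create(d) — b=0,4 c=1,2,3 d=5 (map FFFFFF..)
[6] unlink(c) — b=0,4 d=5 (map F...FF..)

bitmap = F...FF..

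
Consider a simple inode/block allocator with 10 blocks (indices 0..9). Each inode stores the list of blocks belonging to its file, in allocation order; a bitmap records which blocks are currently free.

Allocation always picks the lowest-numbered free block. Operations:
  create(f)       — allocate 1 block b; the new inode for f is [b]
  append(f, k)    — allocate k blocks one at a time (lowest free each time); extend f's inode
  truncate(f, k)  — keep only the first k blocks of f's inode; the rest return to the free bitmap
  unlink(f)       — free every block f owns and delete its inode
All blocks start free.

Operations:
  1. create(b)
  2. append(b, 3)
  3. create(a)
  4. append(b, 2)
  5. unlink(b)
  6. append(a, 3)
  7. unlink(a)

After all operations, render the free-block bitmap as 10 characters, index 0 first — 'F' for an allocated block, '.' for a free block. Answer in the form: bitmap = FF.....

create(b): bitmap=F......... | b=[0]
append(b, 3): bitmap=FFFF...... | b=[0, 1, 2, 3]
create(a): bitmap=FFFFF..... | a=[4] b=[0, 1, 2, 3]
append(b, 2): bitmap=FFFFFFF... | a=[4] b=[0, 1, 2, 3, 5, 6]
unlink(b): bitmap=....F..... | a=[4]
append(a, 3): bitmap=FFF.F..... | a=[4, 0, 1, 2]
unlink(a): bitmap=.......... | 

bitmap = ..........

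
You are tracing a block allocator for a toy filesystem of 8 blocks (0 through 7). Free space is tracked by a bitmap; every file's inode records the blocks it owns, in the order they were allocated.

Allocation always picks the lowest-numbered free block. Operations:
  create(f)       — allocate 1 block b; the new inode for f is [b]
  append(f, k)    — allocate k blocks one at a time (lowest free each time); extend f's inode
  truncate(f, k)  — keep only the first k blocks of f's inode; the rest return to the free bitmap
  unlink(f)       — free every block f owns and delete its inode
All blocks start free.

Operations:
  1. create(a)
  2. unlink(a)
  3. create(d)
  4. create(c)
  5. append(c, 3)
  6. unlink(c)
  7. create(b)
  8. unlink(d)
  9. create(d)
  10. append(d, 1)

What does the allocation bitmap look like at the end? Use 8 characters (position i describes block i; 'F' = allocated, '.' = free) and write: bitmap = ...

after create(a) → a:[0]  free=[F.......]
after unlink(a) →   free=[........]
after create(d) → d:[0]  free=[F.......]
after create(c) → c:[1], d:[0]  free=[FF......]
after append(c, 3) → c:[1, 2, 3, 4], d:[0]  free=[FFFFF...]
after unlink(c) → d:[0]  free=[F.......]
after create(b) → b:[1], d:[0]  free=[FF......]
after unlink(d) → b:[1]  free=[.F......]
after create(d) → b:[1], d:[0]  free=[FF......]
after append(d, 1) → b:[1], d:[0, 2]  free=[FFF.....]

bitmap = FFF.....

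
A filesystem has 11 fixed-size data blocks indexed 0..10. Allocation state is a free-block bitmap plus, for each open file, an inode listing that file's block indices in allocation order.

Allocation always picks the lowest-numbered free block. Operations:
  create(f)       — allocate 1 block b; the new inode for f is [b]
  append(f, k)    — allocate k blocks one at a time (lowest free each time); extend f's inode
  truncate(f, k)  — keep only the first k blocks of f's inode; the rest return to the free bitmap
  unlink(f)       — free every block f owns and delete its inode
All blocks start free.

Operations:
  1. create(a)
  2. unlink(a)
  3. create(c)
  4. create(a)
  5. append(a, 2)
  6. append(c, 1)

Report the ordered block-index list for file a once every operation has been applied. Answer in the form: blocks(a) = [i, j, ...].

blocks(a) = [1, 2, 3]

create(a): bitmap=F.......... | a=[0]
unlink(a): bitmap=........... | 
create(c): bitmap=F.......... | c=[0]
create(a): bitmap=FF......... | a=[1] c=[0]
append(a, 2): bitmap=FFFF....... | a=[1, 2, 3] c=[0]
append(c, 1): bitmap=FFFFF...... | a=[1, 2, 3] c=[0, 4]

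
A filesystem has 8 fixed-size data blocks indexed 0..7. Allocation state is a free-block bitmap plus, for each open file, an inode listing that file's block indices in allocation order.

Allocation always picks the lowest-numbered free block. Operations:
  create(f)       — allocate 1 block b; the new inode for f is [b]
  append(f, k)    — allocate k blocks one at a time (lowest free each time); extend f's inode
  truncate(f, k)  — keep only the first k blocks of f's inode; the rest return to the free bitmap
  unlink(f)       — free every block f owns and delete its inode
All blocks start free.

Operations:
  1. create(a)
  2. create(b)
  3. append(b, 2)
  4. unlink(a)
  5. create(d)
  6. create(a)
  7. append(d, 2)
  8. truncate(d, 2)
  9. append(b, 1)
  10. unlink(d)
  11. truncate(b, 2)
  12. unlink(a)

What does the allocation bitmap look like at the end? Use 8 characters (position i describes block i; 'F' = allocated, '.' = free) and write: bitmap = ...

  1. create(a)  ⇒  F.......  {a→[0]}
  2. create(b)  ⇒  FF......  {a→[0]; b→[1]}
  3. append(b, 2)  ⇒  FFFF....  {a→[0]; b→[1, 2, 3]}
  4. unlink(a)  ⇒  .FFF....  {b→[1, 2, 3]}
  5. create(d)  ⇒  FFFF....  {b→[1, 2, 3]; d→[0]}
  6. create(a)  ⇒  FFFFF...  {a→[4]; b→[1, 2, 3]; d→[0]}
  7. append(d, 2)  ⇒  FFFFFFF.  {a→[4]; b→[1, 2, 3]; d→[0, 5, 6]}
  8. truncate(d, 2)  ⇒  FFFFFF..  {a→[4]; b→[1, 2, 3]; d→[0, 5]}
  9. append(b, 1)  ⇒  FFFFFFF.  {a→[4]; b→[1, 2, 3, 6]; d→[0, 5]}
  10. unlink(d)  ⇒  .FFFF.F.  {a→[4]; b→[1, 2, 3, 6]}
  11. truncate(b, 2)  ⇒  .FF.F...  {a→[4]; b→[1, 2]}
  12. unlink(a)  ⇒  .FF.....  {b→[1, 2]}

bitmap = .FF.....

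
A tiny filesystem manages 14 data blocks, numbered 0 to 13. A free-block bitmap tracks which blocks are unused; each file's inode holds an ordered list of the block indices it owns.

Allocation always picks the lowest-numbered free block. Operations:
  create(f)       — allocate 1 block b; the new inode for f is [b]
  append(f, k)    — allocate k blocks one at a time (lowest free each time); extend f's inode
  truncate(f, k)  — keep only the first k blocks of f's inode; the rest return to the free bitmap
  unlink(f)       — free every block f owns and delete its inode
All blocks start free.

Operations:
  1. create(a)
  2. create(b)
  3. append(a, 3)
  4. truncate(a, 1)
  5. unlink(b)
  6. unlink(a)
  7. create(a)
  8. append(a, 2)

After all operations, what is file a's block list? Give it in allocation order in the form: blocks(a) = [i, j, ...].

blocks(a) = [0, 1, 2]

  1. create(a)  ⇒  F.............  {a→[0]}
  2. create(b)  ⇒  FF............  {a→[0]; b→[1]}
  3. append(a, 3)  ⇒  FFFFF.........  {a→[0, 2, 3, 4]; b→[1]}
  4. truncate(a, 1)  ⇒  FF............  {a→[0]; b→[1]}
  5. unlink(b)  ⇒  F.............  {a→[0]}
  6. unlink(a)  ⇒  ..............  {}
  7. create(a)  ⇒  F.............  {a→[0]}
  8. append(a, 2)  ⇒  FFF...........  {a→[0, 1, 2]}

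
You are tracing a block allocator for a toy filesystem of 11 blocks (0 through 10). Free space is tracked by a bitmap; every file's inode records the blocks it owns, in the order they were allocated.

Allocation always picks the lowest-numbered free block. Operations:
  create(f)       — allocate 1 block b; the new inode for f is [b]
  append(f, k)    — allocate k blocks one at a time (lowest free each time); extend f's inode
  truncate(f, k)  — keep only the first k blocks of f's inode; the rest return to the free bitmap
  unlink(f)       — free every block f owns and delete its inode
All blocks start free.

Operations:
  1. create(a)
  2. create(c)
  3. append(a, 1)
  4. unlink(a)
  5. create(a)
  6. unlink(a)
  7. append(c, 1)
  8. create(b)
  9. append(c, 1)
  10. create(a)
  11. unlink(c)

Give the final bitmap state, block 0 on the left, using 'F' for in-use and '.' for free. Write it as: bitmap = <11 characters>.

create(a): bitmap=F.......... | a=[0]
create(c): bitmap=FF......... | a=[0] c=[1]
append(a, 1): bitmap=FFF........ | a=[0, 2] c=[1]
unlink(a): bitmap=.F......... | c=[1]
create(a): bitmap=FF......... | a=[0] c=[1]
unlink(a): bitmap=.F......... | c=[1]
append(c, 1): bitmap=FF......... | c=[1, 0]
create(b): bitmap=FFF........ | b=[2] c=[1, 0]
append(c, 1): bitmap=FFFF....... | b=[2] c=[1, 0, 3]
create(a): bitmap=FFFFF...... | a=[4] b=[2] c=[1, 0, 3]
unlink(c): bitmap=..F.F...... | a=[4] b=[2]

bitmap = ..F.F......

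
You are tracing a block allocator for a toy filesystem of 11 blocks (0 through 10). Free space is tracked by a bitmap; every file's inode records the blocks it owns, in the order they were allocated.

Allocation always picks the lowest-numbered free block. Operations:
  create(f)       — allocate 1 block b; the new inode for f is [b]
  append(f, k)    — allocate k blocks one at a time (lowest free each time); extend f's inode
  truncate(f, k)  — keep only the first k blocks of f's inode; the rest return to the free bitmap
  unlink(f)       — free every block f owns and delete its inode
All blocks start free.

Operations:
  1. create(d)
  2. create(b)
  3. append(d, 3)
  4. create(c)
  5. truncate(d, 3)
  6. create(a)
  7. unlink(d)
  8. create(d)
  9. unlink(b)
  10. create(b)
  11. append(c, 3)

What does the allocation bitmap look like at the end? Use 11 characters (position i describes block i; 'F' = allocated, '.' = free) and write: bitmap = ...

bitmap = FFFFFFF....

after create(d) → d:[0]  free=[F..........]
after create(b) → b:[1], d:[0]  free=[FF.........]
after append(d, 3) → b:[1], d:[0, 2, 3, 4]  free=[FFFFF......]
after create(c) → b:[1], c:[5], d:[0, 2, 3, 4]  free=[FFFFFF.....]
after truncate(d, 3) → b:[1], c:[5], d:[0, 2, 3]  free=[FFFF.F.....]
after create(a) → a:[4], b:[1], c:[5], d:[0, 2, 3]  free=[FFFFFF.....]
after unlink(d) → a:[4], b:[1], c:[5]  free=[.F..FF.....]
after create(d) → a:[4], b:[1], c:[5], d:[0]  free=[FF..FF.....]
after unlink(b) → a:[4], c:[5], d:[0]  free=[F...FF.....]
after create(b) → a:[4], b:[1], c:[5], d:[0]  free=[FF..FF.....]
after append(c, 3) → a:[4], b:[1], c:[5, 2, 3, 6], d:[0]  free=[FFFFFFF....]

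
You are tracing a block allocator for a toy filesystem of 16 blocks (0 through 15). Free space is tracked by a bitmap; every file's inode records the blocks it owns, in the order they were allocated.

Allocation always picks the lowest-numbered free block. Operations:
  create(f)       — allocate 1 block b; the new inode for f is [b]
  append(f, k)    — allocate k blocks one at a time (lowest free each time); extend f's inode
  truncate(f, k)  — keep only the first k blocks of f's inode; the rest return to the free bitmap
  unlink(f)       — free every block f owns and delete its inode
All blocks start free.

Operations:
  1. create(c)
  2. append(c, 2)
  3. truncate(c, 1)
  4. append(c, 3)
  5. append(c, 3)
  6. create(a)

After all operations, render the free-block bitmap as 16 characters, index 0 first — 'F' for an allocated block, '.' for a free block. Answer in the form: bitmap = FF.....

after create(c) → c:[0]  free=[F...............]
after append(c, 2) → c:[0, 1, 2]  free=[FFF.............]
after truncate(c, 1) → c:[0]  free=[F...............]
after append(c, 3) → c:[0, 1, 2, 3]  free=[FFFF............]
after append(c, 3) → c:[0, 1, 2, 3, 4, 5, 6]  free=[FFFFFFF.........]
after create(a) → a:[7], c:[0, 1, 2, 3, 4, 5, 6]  free=[FFFFFFFF........]

bitmap = FFFFFFFF........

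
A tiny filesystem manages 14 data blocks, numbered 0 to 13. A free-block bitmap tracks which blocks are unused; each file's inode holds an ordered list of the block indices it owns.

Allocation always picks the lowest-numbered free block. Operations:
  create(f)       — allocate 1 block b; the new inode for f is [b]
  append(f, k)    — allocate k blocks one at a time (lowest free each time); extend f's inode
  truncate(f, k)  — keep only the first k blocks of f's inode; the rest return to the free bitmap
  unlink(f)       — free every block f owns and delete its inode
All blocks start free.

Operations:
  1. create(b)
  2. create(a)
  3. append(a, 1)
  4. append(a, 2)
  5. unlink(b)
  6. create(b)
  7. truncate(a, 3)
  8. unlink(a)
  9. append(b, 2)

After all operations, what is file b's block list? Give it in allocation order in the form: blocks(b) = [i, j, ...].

[1] create(b) — b=0 (map F.............)
[2] create(a) — a=1 b=0 (map FF............)
[3] append(a, 1) — a=1,2 b=0 (map FFF...........)
[4] append(a, 2) — a=1,2,3,4 b=0 (map FFFFF.........)
[5] unlink(b) — a=1,2,3,4 (map .FFFF.........)
[6] create(b) — a=1,2,3,4 b=0 (map FFFFF.........)
[7] truncate(a, 3) — a=1,2,3 b=0 (map FFFF..........)
[8] unlink(a) — b=0 (map F.............)
[9] append(b, 2) — b=0,1,2 (map FFF...........)

blocks(b) = [0, 1, 2]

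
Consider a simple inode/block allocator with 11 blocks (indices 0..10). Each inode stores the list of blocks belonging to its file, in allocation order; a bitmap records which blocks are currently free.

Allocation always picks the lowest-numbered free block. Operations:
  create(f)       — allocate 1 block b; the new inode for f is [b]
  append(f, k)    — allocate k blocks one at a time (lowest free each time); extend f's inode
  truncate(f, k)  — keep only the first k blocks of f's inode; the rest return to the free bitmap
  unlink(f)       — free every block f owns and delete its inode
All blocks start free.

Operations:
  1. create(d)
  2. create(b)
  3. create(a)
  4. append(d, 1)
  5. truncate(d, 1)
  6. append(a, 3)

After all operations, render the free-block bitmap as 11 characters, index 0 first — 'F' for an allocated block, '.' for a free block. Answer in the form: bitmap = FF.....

bitmap = FFFFFF.....

after create(d) → d:[0]  free=[F..........]
after create(b) → b:[1], d:[0]  free=[FF.........]
after create(a) → a:[2], b:[1], d:[0]  free=[FFF........]
after append(d, 1) → a:[2], b:[1], d:[0, 3]  free=[FFFF.......]
after truncate(d, 1) → a:[2], b:[1], d:[0]  free=[FFF........]
after append(a, 3) → a:[2, 3, 4, 5], b:[1], d:[0]  free=[FFFFFF.....]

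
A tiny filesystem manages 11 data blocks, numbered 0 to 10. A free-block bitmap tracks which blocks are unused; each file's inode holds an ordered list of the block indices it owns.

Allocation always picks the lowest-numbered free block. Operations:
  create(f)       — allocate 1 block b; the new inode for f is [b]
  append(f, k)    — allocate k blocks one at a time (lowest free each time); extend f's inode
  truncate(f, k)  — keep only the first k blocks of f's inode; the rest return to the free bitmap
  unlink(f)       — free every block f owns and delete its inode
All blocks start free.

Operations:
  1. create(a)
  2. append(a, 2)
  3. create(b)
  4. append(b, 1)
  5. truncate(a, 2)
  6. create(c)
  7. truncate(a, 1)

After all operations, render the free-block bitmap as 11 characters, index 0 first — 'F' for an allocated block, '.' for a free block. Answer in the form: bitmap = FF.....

bitmap = F.FFF......

create(a): bitmap=F.......... | a=[0]
append(a, 2): bitmap=FFF........ | a=[0, 1, 2]
create(b): bitmap=FFFF....... | a=[0, 1, 2] b=[3]
append(b, 1): bitmap=FFFFF...... | a=[0, 1, 2] b=[3, 4]
truncate(a, 2): bitmap=FF.FF...... | a=[0, 1] b=[3, 4]
create(c): bitmap=FFFFF...... | a=[0, 1] b=[3, 4] c=[2]
truncate(a, 1): bitmap=F.FFF...... | a=[0] b=[3, 4] c=[2]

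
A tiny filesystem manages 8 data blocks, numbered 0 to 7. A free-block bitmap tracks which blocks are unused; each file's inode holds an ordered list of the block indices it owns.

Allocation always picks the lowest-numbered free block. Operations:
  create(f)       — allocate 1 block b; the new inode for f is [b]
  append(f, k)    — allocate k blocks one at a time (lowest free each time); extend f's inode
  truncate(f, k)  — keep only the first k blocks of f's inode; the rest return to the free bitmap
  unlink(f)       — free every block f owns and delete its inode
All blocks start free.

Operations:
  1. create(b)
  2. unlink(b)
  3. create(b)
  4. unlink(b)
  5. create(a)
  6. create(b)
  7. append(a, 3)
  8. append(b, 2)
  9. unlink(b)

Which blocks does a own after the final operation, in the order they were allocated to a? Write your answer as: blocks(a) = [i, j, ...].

blocks(a) = [0, 2, 3, 4]

create(b): bitmap=F....... | b=[0]
unlink(b): bitmap=........ | 
create(b): bitmap=F....... | b=[0]
unlink(b): bitmap=........ | 
create(a): bitmap=F....... | a=[0]
create(b): bitmap=FF...... | a=[0] b=[1]
append(a, 3): bitmap=FFFFF... | a=[0, 2, 3, 4] b=[1]
append(b, 2): bitmap=FFFFFFF. | a=[0, 2, 3, 4] b=[1, 5, 6]
unlink(b): bitmap=F.FFF... | a=[0, 2, 3, 4]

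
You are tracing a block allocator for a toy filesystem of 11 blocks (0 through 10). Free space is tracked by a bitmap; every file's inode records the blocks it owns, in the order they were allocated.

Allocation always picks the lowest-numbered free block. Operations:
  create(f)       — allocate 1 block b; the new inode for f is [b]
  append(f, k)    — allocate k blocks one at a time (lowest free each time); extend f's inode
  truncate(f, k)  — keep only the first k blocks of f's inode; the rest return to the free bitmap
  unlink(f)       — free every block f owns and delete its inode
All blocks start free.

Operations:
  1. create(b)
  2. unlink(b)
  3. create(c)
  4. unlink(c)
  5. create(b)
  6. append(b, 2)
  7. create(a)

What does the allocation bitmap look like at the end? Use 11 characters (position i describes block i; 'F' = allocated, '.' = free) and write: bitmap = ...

after create(b) → b:[0]  free=[F..........]
after unlink(b) →   free=[...........]
after create(c) → c:[0]  free=[F..........]
after unlink(c) →   free=[...........]
after create(b) → b:[0]  free=[F..........]
after append(b, 2) → b:[0, 1, 2]  free=[FFF........]
after create(a) → a:[3], b:[0, 1, 2]  free=[FFFF.......]

bitmap = FFFF.......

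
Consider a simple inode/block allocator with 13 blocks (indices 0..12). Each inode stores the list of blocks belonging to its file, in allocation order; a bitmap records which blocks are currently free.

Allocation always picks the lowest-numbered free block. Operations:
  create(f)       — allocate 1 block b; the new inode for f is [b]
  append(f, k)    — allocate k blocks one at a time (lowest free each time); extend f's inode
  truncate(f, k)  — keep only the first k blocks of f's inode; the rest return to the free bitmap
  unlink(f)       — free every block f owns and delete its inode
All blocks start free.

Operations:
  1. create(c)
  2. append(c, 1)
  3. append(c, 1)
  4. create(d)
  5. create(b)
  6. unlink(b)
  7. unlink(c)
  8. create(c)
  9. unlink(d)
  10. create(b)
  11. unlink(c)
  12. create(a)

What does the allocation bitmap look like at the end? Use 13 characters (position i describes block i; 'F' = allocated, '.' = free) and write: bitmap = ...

  1. create(c)  ⇒  F............  {c→[0]}
  2. append(c, 1)  ⇒  FF...........  {c→[0, 1]}
  3. append(c, 1)  ⇒  FFF..........  {c→[0, 1, 2]}
  4. create(d)  ⇒  FFFF.........  {c→[0, 1, 2]; d→[3]}
  5. create(b)  ⇒  FFFFF........  {b→[4]; c→[0, 1, 2]; d→[3]}
  6. unlink(b)  ⇒  FFFF.........  {c→[0, 1, 2]; d→[3]}
  7. unlink(c)  ⇒  ...F.........  {d→[3]}
  8. create(c)  ⇒  F..F.........  {c→[0]; d→[3]}
  9. unlink(d)  ⇒  F............  {c→[0]}
  10. create(b)  ⇒  FF...........  {b→[1]; c→[0]}
  11. unlink(c)  ⇒  .F...........  {b→[1]}
  12. create(a)  ⇒  FF...........  {a→[0]; b→[1]}

bitmap = FF...........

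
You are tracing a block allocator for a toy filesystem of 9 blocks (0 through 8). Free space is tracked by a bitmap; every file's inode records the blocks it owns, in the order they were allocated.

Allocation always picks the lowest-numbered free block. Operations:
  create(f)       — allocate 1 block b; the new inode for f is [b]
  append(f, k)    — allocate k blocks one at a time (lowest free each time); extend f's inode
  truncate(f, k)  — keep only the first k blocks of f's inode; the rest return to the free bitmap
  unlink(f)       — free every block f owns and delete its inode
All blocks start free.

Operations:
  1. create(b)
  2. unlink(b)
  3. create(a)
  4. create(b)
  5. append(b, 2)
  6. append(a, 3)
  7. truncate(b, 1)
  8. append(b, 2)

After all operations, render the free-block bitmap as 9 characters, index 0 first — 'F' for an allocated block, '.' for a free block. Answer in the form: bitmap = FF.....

create(b): bitmap=F........ | b=[0]
unlink(b): bitmap=......... | 
create(a): bitmap=F........ | a=[0]
create(b): bitmap=FF....... | a=[0] b=[1]
append(b, 2): bitmap=FFFF..... | a=[0] b=[1, 2, 3]
append(a, 3): bitmap=FFFFFFF.. | a=[0, 4, 5, 6] b=[1, 2, 3]
truncate(b, 1): bitmap=FF..FFF.. | a=[0, 4, 5, 6] b=[1]
append(b, 2): bitmap=FFFFFFF.. | a=[0, 4, 5, 6] b=[1, 2, 3]

bitmap = FFFFFFF..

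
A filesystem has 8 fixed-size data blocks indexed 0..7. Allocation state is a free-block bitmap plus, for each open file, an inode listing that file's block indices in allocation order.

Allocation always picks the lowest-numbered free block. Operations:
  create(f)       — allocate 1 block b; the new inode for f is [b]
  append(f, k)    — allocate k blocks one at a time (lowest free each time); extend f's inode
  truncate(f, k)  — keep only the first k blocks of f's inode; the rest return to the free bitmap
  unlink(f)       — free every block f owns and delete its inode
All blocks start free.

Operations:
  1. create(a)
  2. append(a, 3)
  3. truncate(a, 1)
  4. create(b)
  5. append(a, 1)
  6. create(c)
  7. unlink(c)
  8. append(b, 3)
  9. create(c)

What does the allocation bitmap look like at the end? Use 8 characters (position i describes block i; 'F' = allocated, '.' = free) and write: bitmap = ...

  1. create(a)  ⇒  F.......  {a→[0]}
  2. append(a, 3)  ⇒  FFFF....  {a→[0, 1, 2, 3]}
  3. truncate(a, 1)  ⇒  F.......  {a→[0]}
  4. create(b)  ⇒  FF......  {a→[0]; b→[1]}
  5. append(a, 1)  ⇒  FFF.....  {a→[0, 2]; b→[1]}
  6. create(c)  ⇒  FFFF....  {a→[0, 2]; b→[1]; c→[3]}
  7. unlink(c)  ⇒  FFF.....  {a→[0, 2]; b→[1]}
  8. append(b, 3)  ⇒  FFFFFF..  {a→[0, 2]; b→[1, 3, 4, 5]}
  9. create(c)  ⇒  FFFFFFF.  {a→[0, 2]; b→[1, 3, 4, 5]; c→[6]}

bitmap = FFFFFFF.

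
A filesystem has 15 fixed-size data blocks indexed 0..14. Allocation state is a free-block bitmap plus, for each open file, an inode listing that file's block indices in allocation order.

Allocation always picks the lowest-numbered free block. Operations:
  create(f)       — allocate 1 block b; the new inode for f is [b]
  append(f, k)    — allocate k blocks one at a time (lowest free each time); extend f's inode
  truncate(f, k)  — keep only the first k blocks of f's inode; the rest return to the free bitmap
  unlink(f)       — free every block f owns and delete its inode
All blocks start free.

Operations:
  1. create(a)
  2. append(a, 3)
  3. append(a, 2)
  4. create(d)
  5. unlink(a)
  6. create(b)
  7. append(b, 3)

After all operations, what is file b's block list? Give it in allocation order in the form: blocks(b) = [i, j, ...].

blocks(b) = [0, 1, 2, 3]

create(a): bitmap=F.............. | a=[0]
append(a, 3): bitmap=FFFF........... | a=[0, 1, 2, 3]
append(a, 2): bitmap=FFFFFF......... | a=[0, 1, 2, 3, 4, 5]
create(d): bitmap=FFFFFFF........ | a=[0, 1, 2, 3, 4, 5] d=[6]
unlink(a): bitmap=......F........ | d=[6]
create(b): bitmap=F.....F........ | b=[0] d=[6]
append(b, 3): bitmap=FFFF..F........ | b=[0, 1, 2, 3] d=[6]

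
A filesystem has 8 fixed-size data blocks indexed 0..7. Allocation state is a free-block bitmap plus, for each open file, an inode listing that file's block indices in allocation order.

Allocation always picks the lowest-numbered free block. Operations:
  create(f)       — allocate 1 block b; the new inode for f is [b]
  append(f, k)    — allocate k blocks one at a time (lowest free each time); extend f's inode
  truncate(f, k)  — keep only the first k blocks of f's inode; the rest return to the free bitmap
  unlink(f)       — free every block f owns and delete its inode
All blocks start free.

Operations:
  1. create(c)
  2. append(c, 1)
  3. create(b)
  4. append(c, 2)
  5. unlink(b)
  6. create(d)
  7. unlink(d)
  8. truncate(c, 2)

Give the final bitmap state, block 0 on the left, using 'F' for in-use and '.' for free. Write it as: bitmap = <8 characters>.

bitmap = FF......

create(c): bitmap=F....... | c=[0]
append(c, 1): bitmap=FF...... | c=[0, 1]
create(b): bitmap=FFF..... | b=[2] c=[0, 1]
append(c, 2): bitmap=FFFFF... | b=[2] c=[0, 1, 3, 4]
unlink(b): bitmap=FF.FF... | c=[0, 1, 3, 4]
create(d): bitmap=FFFFF... | c=[0, 1, 3, 4] d=[2]
unlink(d): bitmap=FF.FF... | c=[0, 1, 3, 4]
truncate(c, 2): bitmap=FF...... | c=[0, 1]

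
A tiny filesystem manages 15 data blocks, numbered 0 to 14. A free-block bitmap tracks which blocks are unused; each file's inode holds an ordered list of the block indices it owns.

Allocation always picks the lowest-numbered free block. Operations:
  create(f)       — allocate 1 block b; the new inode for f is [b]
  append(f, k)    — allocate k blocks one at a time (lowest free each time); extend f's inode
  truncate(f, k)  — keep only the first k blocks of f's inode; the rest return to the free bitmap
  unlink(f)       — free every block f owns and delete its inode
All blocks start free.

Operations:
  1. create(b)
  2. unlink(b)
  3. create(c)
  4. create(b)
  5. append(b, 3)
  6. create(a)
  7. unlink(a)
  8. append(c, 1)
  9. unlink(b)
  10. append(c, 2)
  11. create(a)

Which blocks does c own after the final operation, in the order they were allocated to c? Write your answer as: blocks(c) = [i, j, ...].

  1. create(b)  ⇒  F..............  {b→[0]}
  2. unlink(b)  ⇒  ...............  {}
  3. create(c)  ⇒  F..............  {c→[0]}
  4. create(b)  ⇒  FF.............  {b→[1]; c→[0]}
  5. append(b, 3)  ⇒  FFFFF..........  {b→[1, 2, 3, 4]; c→[0]}
  6. create(a)  ⇒  FFFFFF.........  {a→[5]; b→[1, 2, 3, 4]; c→[0]}
  7. unlink(a)  ⇒  FFFFF..........  {b→[1, 2, 3, 4]; c→[0]}
  8. append(c, 1)  ⇒  FFFFFF.........  {b→[1, 2, 3, 4]; c→[0, 5]}
  9. unlink(b)  ⇒  F....F.........  {c→[0, 5]}
  10. append(c, 2)  ⇒  FFF..F.........  {c→[0, 5, 1, 2]}
  11. create(a)  ⇒  FFFF.F.........  {a→[3]; c→[0, 5, 1, 2]}

blocks(c) = [0, 5, 1, 2]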